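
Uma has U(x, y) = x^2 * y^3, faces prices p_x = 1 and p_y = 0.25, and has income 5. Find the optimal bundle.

x* = 2, y* = 12

MU_x = 2·x·y^3 and MU_y = 3·x^2·y^2.
MRS = MU_x/MU_y = (2/3)·y/x.
Tangency: set MRS = p_x/p_y = 1/0.25 = 4.
So (2/3)·y/x = 4, i.e. y = 6·x.
Substitute into the budget 1·x + 0.25·y = 5: 2.5·x = 5, so x* = 2.
Then y* = 6·2 = 12.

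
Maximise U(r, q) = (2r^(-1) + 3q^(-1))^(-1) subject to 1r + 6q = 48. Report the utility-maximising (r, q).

For CES with ρ = -1, MRS = (2/3)·(q/r)^2.
Tangency: set MRS = p_r/p_q = 1/6.
So (q/r)^2 = 0.25; taking the square root, q/r = 0.5, i.e. q = 0.5·r.
Substitute into the budget 1·r + 6·q = 48: 4·r = 48, so r* = 12 and q* = 0.5·12 = 6.

r* = 12, q* = 6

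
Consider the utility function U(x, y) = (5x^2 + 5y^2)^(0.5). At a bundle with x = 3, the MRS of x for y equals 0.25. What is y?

For CES with ρ = 2, MRS = (y/x)^(-1).
Setting (y/3)^(-1) = 0.25 gives y/3 = 4 and y = 12.

y = 12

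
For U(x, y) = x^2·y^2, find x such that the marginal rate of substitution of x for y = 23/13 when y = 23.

x = 13

MU_x = 2·x·y^2 and MU_y = 2·x^2·y.
MRS = MU_x/MU_y = y/x.
Substitute y = 23: MRS = 23/x. Setting 23/x = 23/13 gives x = 23/(23/13) = 13.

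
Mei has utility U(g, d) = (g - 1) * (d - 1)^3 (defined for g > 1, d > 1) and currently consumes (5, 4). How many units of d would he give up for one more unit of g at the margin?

MU_g = (d−1)^3, MU_d = 3·(g−1)·(d−1)^2.
MRS = (1/3)·(d−1)/(g−1).
At (5, 4): MRS = 0.25.
That is, one extra unit of g is worth 0.25 units of d at the margin.

MRS = 0.25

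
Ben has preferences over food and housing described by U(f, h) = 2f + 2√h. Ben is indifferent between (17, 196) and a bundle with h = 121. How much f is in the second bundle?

U(17, 196) = 62.
Set U(f, 121) = 62 and solve.
With h = 121: √121 = 11, so 2f = 62 − 2·11 = 40 and f = 20.
Check: U(20, 121) = 62.

f = 20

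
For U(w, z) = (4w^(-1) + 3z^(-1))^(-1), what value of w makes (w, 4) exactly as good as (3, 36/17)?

w = 2

U depends on (w, z) only through S = 4w^(-1) + 3z^(-1), so equal utility means equal S. At (3, 36/17): S = 2.75.
With z = 4: 3·4^(-1) = 0.75, so 4w^(-1) = 2.75 − 0.75 = 2, i.e. w^(-1) = 0.5.
Hence w = 1/0.5 = 2.
Check: U(2, 4) = 0.3636.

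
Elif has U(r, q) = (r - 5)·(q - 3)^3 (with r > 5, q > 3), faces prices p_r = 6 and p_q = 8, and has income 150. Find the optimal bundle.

r* = 9, q* = 12

MU_r = (q−3)^3, MU_q = 3·(r−5)·(q−3)^2.
MRS = (1/3)·(q−3)/(r−5).
Tangency: set MRS = p_r/p_q = 6/8 = 0.75.
So (1/3)·(q − 3)/(r − 5) = 0.75, i.e. (q − 3) = 2.25·(r − 5).
Rewrite the budget in excess-of-subsistence terms: 6·(r − 5) + 8·(q − 3) = 150 − 6·5 − 8·3 = 96.
Substituting, 24·(r − 5) = 96, so r − 5 = 4 and r* = 9.
Then q − 3 = 2.25·4 = 9, so q* = 12.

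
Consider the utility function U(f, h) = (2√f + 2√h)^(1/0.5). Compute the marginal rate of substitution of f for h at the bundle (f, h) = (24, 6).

MRS = 0.5

For CES with ρ = 0.5, MRS = √(h/f).
At (24, 6): MRS = 0.5.
So at (24, 6) the consumer would give up 0.5 units of h for one more unit of f.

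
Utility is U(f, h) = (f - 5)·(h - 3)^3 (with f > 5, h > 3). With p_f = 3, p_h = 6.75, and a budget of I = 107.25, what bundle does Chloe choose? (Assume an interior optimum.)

MU_f = (h−3)^3, MU_h = 3·(f−5)·(h−3)^2.
MRS = (1/3)·(h−3)/(f−5).
Tangency: set MRS = p_f/p_h = 3/6.75 = 4/9.
So (1/3)·(h − 3)/(f − 5) = 4/9, i.e. (h − 3) = (4/3)·(f − 5).
Rewrite the budget in excess-of-subsistence terms: 3·(f − 5) + 6.75·(h − 3) = 107.25 − 3·5 − 6.75·3 = 72.
Substituting, 12·(f − 5) = 72, so f − 5 = 6 and f* = 11.
Then h − 3 = (4/3)·6 = 8, so h* = 11.

f* = 11, h* = 11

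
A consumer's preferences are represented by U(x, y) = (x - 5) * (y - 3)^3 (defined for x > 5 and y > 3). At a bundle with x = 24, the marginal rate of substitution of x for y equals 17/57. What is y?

y = 20

MU_x = (y−3)^3, MU_y = 3·(x−5)·(y−3)^2.
MRS = (1/3)·(y−3)/(x−5).
Substitute x = 24: MRS = (y − 3)/57. Setting this equal to 17/57 gives y − 3 = (17/57)·57 = 17, so y = 20.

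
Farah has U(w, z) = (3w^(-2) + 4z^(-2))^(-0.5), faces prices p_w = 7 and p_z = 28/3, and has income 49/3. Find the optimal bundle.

For CES with ρ = -2, MRS = (3/4)·(z/w)^3.
Tangency: set MRS = p_w/p_z = 7/(28/3) = 0.75.
So (z/w)^3 = 1; taking the cube root, z/w = 1, i.e. z = w.
Substitute into the budget 7·w + (28/3)·z = 49/3: (49/3)·w = 49/3, so w* = 1 and z* = 1.

w* = 1, z* = 1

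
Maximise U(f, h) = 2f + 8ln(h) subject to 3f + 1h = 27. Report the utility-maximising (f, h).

MU_f = 2, MU_h = 8/h.
MRS = 2 ÷ (8/h).
Tangency: set MRS = p_f/p_h = 3/1 = 3.
MRS depends only on h: 0.25·h = 3 ⇒ h* = 3/0.25 = 12.
From the budget, 3·f = 27 − 1·12 = 15, so f* = 5.

f* = 5, h* = 12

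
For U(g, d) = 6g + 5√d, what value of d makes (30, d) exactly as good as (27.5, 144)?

U(27.5, 144) = 225.
Set U(30, d) = 225 and solve.
With g = 30: 5√d = 225 − 6·30 = 45, so √d = 9 and d = 81.
Check: U(30, 81) = 225.

d = 81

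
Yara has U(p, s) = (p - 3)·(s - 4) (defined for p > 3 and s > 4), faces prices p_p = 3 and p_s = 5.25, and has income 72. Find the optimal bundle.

MU_p = (s−4), MU_s = (p−3).
MRS = (s−4)/(p−3).
Tangency: set MRS = p_p/p_s = 3/5.25 = 4/7.
So (s − 4)/(p − 3) = 4/7, i.e. (s − 4) = (4/7)·(p − 3).
Rewrite the budget in excess-of-subsistence terms: 3·(p − 3) + 5.25·(s − 4) = 72 − 3·3 − 5.25·4 = 42.
Substituting, 6·(p − 3) = 42, so p − 3 = 7 and p* = 10.
Then s − 4 = (4/7)·7 = 4, so s* = 8.

p* = 10, s* = 8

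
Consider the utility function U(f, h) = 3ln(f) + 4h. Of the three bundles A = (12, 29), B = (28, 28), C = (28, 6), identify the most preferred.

Evaluate utility at each bundle:
U(A) = 123.455.
U(B) = 121.997.
U(C) = 33.997.
Highest utility is A, so A ≻ B ≻ C.

Bundle A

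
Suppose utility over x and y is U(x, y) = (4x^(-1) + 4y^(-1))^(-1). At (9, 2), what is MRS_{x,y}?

MRS = 4/81

For CES with ρ = -1, MRS = (y/x)^2.
At (9, 2): MRS = 4/81.
So at (9, 2) the consumer would give up 4/81 units of y for one more unit of x.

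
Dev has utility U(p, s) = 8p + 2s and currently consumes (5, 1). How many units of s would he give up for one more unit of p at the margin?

MU_p = 8, MU_s = 2, so MRS = 8/2 = 4 at every bundle.
At (5, 1): MRS = 4.
The indifference curve has slope −4 at this bundle.

MRS = 4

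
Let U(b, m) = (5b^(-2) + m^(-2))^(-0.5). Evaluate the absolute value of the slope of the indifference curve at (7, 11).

MRS = 6655/343

For CES with ρ = -2, MRS = (5/1)·(m/b)^3.
At (7, 11): MRS = 6655/343.
The indifference curve has slope −6655/343 at this bundle.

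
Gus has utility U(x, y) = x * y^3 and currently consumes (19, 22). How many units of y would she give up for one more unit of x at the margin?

MRS = 22/57

MU_x = y^3 and MU_y = 3·x·y^2.
MRS = MU_x/MU_y = (1/3)·y/x.
At (19, 22): MRS = 22/57.
The indifference curve has slope −22/57 at this bundle.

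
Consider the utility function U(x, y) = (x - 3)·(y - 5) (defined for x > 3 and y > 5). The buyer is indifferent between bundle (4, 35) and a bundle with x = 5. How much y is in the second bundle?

U(4, 35) = 30.
Set U(5, y) = 30 and solve.
With x = 5: (5 − 3) = 2, so (y − 5) = 30/2 = 15.
So y = 5 + 15 = 20.
Check: U(5, 20) = 30.

y = 20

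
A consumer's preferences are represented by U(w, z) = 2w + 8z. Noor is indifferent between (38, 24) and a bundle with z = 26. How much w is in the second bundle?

U(38, 24) = 268.
Set U(w, 26) = 268 and solve.
2w + 8·26 = 268 ⇒ 2w = 60 ⇒ w = 30.
Check: U(30, 26) = 268.

w = 30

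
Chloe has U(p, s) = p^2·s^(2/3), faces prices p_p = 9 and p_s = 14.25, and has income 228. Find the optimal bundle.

p* = 19, s* = 4

MU_p = 2·p·s^(2/3) and MU_s = 2/3·p^2·s^(-1/3).
MRS = MU_p/MU_s = (3)·s/p.
Tangency: set MRS = p_p/p_s = 9/14.25 = 12/19.
So (3)·s/p = 12/19, i.e. s = (4/19)·p.
Substitute into the budget 9·p + 14.25·s = 228: 12·p = 228, so p* = 19.
Then s* = (4/19)·19 = 4.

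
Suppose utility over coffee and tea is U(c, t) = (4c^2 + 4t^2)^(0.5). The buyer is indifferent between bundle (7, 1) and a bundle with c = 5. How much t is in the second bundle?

t = 5

U depends on (c, t) only through S = 4c^2 + 4t^2, so equal utility means equal S. At (7, 1): S = 200.
With c = 5: 4·5^2 = 100, so 4t^2 = 200 − 100 = 100, i.e. t^2 = 25.
Hence t = √25 = 5.
Check: U(5, 5) = 14.1421.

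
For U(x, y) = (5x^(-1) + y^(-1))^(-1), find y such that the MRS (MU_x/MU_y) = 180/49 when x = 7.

For CES with ρ = -1, MRS = (5/1)·(y/x)^2.
Setting (5/1)·(y/7)^2 = 180/49 gives (y/7)^2 = 36/49, so y/7 = 6/7 and y = 6.

y = 6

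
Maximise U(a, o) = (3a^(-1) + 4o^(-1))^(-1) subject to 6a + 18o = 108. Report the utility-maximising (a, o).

For CES with ρ = -1, MRS = (3/4)·(o/a)^2.
Tangency: set MRS = p_a/p_o = 6/18 = 1/3.
So (o/a)^2 = 4/9; taking the square root, o/a = 2/3, i.e. o = (2/3)·a.
Substitute into the budget 6·a + 18·o = 108: 18·a = 108, so a* = 6 and o* = (2/3)·6 = 4.

a* = 6, o* = 4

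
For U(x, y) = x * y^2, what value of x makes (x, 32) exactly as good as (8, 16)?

U(8, 16) = 2048.
Set U(x, 32) = 2048 and solve.
With y = 32: 32^2 = 1024, so x = 2048/1024 = 2.
Check: U(2, 32) = 2048.

x = 2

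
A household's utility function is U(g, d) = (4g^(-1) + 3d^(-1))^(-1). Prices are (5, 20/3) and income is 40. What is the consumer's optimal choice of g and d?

g* = 4, d* = 3

For CES with ρ = -1, MRS = (4/3)·(d/g)^2.
Tangency: set MRS = p_g/p_d = 5/(20/3) = 0.75.
So (d/g)^2 = 9/16; taking the square root, d/g = 0.75, i.e. d = 0.75·g.
Substitute into the budget 5·g + (20/3)·d = 40: 10·g = 40, so g* = 4 and d* = 0.75·4 = 3.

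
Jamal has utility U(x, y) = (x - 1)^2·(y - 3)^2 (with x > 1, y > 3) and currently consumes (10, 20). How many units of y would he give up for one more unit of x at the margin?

MRS = 17/9

MU_x = 2·(x−1)·(y−3)^2, MU_y = 2·(x−1)^2·(y−3).
MRS = (y−3)/(x−1).
At (10, 20): MRS = 17/9.
The indifference curve has slope −17/9 at this bundle.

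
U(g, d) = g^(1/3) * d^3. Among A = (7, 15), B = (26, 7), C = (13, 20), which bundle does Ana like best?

Bundle C

Evaluate utility at each bundle:
U(A) = 6456.143.
U(B) = 1016.136.
U(C) = 18810.678.
Highest utility is C, so C ≻ A ≻ B.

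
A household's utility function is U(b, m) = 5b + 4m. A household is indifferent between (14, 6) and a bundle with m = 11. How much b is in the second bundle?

b = 10

U(14, 6) = 94.
Set U(b, 11) = 94 and solve.
5b + 4·11 = 94 ⇒ 5b = 50 ⇒ b = 10.
Check: U(10, 11) = 94.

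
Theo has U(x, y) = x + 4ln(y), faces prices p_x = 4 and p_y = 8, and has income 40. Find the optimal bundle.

MU_x = 1, MU_y = 4/y.
MRS = 1 ÷ (4/y).
Tangency: set MRS = p_x/p_y = 4/8 = 0.5.
MRS depends only on y: 0.25·y = 0.5 ⇒ y* = 0.5/0.25 = 2.
From the budget, 4·x = 40 − 8·2 = 24, so x* = 6.

x* = 6, y* = 2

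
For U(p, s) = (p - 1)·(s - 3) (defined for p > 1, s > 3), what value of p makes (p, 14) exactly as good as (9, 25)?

p = 17

U(9, 25) = 176.
Set U(p, 14) = 176 and solve.
With s = 14: (14 − 3) = 11, so (p − 1) = 176/11 = 16.
So p = 1 + 16 = 17.
Check: U(17, 14) = 176.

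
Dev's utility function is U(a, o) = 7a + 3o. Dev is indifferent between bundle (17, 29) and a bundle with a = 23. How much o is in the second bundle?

U(17, 29) = 206.
Set U(23, o) = 206 and solve.
7·23 + 3o = 206 ⇒ 3o = 45 ⇒ o = 15.
Check: U(23, 15) = 206.

o = 15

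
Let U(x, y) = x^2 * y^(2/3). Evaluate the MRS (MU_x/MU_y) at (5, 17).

MRS = 10.2

MU_x = 2·x·y^(2/3) and MU_y = 2/3·x^2·y^(-1/3).
MRS = MU_x/MU_y = (3)·y/x.
At (5, 17): MRS = 10.2.
So at (5, 17) the consumer would give up 10.2 units of y for one more unit of x.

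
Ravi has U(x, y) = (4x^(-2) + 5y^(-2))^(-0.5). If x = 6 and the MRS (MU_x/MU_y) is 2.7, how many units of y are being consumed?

For CES with ρ = -2, MRS = (4/5)·(y/x)^3.
Setting (4/5)·(y/6)^3 = 2.7 gives (y/6)^3 = 3.375, so y/6 = 1.5 and y = 9.

y = 9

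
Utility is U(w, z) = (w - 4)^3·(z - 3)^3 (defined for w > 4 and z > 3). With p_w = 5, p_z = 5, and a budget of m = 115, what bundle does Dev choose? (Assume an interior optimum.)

MU_w = 3·(w−4)^2·(z−3)^3, MU_z = 3·(w−4)^3·(z−3)^2.
MRS = (z−3)/(w−4).
Tangency: set MRS = p_w/p_z = 5/5 = 1.
So (z − 3)/(w − 4) = 1, i.e. (z − 3) = (w − 4).
Rewrite the budget in excess-of-subsistence terms: 5·(w − 4) + 5·(z − 3) = 115 − 5·4 − 5·3 = 80.
Substituting, 10·(w − 4) = 80, so w − 4 = 8 and w* = 12.
Then z − 3 = 8, so z* = 11.

w* = 12, z* = 11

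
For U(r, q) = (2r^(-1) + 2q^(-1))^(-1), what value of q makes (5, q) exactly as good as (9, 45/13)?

U depends on (r, q) only through S = 2r^(-1) + 2q^(-1), so equal utility means equal S. At (9, 45/13): S = 0.8.
With r = 5: 2·5^(-1) = 0.4, so 2q^(-1) = 0.8 − 0.4 = 0.4, i.e. q^(-1) = 0.2.
Hence q = 1/0.2 = 5.
Check: U(5, 5) = 1.25.

q = 5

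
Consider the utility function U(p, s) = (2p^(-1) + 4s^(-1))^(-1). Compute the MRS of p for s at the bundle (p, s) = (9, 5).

For CES with ρ = -1, MRS = (2/4)·(s/p)^2.
At (9, 5): MRS = 25/162.
So at (9, 5) the consumer would give up 25/162 units of s for one more unit of p.

MRS = 25/162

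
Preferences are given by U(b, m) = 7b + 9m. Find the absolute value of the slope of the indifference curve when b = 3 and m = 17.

MU_b = 7, MU_m = 9, so MRS = 7/9 at every bundle.
At (3, 17): MRS = 7/9.
That is, one extra unit of b is worth 7/9 units of m at the margin.

MRS = 7/9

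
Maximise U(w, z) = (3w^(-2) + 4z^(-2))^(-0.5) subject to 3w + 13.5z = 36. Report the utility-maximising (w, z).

For CES with ρ = -2, MRS = (3/4)·(z/w)^3.
Tangency: set MRS = p_w/p_z = 3/13.5 = 2/9.
So (z/w)^3 = 8/27; taking the cube root, z/w = 2/3, i.e. z = (2/3)·w.
Substitute into the budget 3·w + 13.5·z = 36: 12·w = 36, so w* = 3 and z* = (2/3)·3 = 2.

w* = 3, z* = 2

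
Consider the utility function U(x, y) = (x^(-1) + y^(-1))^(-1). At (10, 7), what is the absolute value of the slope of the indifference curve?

MRS = 49/100

For CES with ρ = -1, MRS = (y/x)^2.
At (10, 7): MRS = 49/100.
That is, one extra unit of x is worth 49/100 units of y at the margin.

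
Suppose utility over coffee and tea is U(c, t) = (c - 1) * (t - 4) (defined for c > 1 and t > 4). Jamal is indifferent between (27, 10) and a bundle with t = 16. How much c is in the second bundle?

c = 14

U(27, 10) = 156.
Set U(c, 16) = 156 and solve.
With t = 16: (16 − 4) = 12, so (c − 1) = 156/12 = 13.
So c = 1 + 13 = 14.
Check: U(14, 16) = 156.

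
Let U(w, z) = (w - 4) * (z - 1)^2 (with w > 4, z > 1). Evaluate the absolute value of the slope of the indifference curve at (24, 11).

MU_w = (z−1)^2, MU_z = 2·(w−4)·(z−1).
MRS = (1/2)·(z−1)/(w−4).
At (24, 11): MRS = 0.25.
So at (24, 11) the consumer would give up 0.25 units of z for one more unit of w.

MRS = 0.25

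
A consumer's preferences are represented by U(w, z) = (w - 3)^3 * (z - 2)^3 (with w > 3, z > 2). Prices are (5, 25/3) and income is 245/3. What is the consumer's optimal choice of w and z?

w* = 8, z* = 5

MU_w = 3·(w−3)^2·(z−2)^3, MU_z = 3·(w−3)^3·(z−2)^2.
MRS = (z−2)/(w−3).
Tangency: set MRS = p_w/p_z = 5/(25/3) = 0.6.
So (z − 2)/(w − 3) = 0.6, i.e. (z − 2) = 0.6·(w − 3).
Rewrite the budget in excess-of-subsistence terms: 5·(w − 3) + (25/3)·(z − 2) = 245/3 − 5·3 − (25/3)·2 = 50.
Substituting, 10·(w − 3) = 50, so w − 3 = 5 and w* = 8.
Then z − 2 = 0.6·5 = 3, so z* = 5.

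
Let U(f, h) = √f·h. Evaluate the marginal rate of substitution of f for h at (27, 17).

MRS = 17/54

MU_f = 0.5·f^(-0.5)·h and MU_h = √f.
MRS = MU_f/MU_h = (0.5)·h/f.
At (27, 17): MRS = 17/54.
That is, one extra unit of f is worth 17/54 units of h at the margin.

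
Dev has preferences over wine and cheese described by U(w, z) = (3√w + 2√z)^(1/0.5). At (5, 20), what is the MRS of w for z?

For CES with ρ = 0.5, MRS = (3/2)·√(z/w).
At (5, 20): MRS = 3.
That is, one extra unit of w is worth 3 units of z at the margin.

MRS = 3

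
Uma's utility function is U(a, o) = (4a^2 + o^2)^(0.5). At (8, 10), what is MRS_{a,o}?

MRS = 3.2

For CES with ρ = 2, MRS = (4/1)·(o/a)^(-1).
At (8, 10): MRS = 3.2.
So at (8, 10) the consumer would give up 3.2 units of o for one more unit of a.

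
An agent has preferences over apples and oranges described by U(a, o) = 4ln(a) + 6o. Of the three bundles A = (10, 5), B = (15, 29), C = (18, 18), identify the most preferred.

Evaluate utility at each bundle:
U(A) = 39.210.
U(B) = 184.832.
U(C) = 119.561.
Highest utility is B, so B ≻ C ≻ A.

Bundle B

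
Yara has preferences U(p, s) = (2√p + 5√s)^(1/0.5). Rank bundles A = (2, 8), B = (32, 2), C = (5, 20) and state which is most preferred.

Bundle C

Evaluate utility at each bundle:
U(A) = 288.000.
U(B) = 338.000.
U(C) = 720.000.
Highest utility is C, so C ≻ B ≻ A.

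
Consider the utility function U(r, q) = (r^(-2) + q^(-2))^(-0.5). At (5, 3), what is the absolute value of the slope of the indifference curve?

For CES with ρ = -2, MRS = (q/r)^3.
At (5, 3): MRS = 27/125.
That is, one extra unit of r is worth 27/125 units of q at the margin.

MRS = 27/125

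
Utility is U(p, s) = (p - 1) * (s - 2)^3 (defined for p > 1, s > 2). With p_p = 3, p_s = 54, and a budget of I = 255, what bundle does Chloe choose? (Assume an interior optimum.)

MU_p = (s−2)^3, MU_s = 3·(p−1)·(s−2)^2.
MRS = (1/3)·(s−2)/(p−1).
Tangency: set MRS = p_p/p_s = 3/54 = 1/18.
So (1/3)·(s − 2)/(p − 1) = 1/18, i.e. (s − 2) = (1/6)·(p − 1).
Rewrite the budget in excess-of-subsistence terms: 3·(p − 1) + 54·(s − 2) = 255 − 3·1 − 54·2 = 144.
Substituting, 12·(p − 1) = 144, so p − 1 = 12 and p* = 13.
Then s − 2 = (1/6)·12 = 2, so s* = 4.

p* = 13, s* = 4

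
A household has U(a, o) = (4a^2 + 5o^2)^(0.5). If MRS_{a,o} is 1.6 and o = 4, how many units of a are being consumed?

a = 8

For CES with ρ = 2, MRS = (4/5)·(o/a)^(-1).
Setting (4/5)·(4/a)^(-1) = 1.6 gives (4/a)^(-1) = 2, so 4/a = 0.5 and a = 8.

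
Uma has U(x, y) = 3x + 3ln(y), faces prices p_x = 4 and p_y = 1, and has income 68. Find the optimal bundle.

x* = 16, y* = 4

MU_x = 3, MU_y = 3/y.
MRS = 3 ÷ (3/y).
Tangency: set MRS = p_x/p_y = 4/1 = 4.
MRS depends only on y: y = 4 ⇒ y* = 4.
From the budget, 4·x = 68 − 1·4 = 64, so x* = 16.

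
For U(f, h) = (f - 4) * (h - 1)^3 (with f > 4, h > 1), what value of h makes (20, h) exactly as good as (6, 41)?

h = 21

U(6, 41) = 128000.
Set U(20, h) = 128000 and solve.
With f = 20: (20 − 4) = 16, so (h − 1)^3 = 128000/16 = 8000.
Taking the cube root (with h > 1): h − 1 = 20, so h = 21.
Check: U(20, 21) = 128000.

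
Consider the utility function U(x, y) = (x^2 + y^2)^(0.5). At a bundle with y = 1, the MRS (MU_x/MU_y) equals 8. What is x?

x = 8

For CES with ρ = 2, MRS = (y/x)^(-1).
Setting (1/x)^(-1) = 8 gives 1/x = 0.125 and x = 8.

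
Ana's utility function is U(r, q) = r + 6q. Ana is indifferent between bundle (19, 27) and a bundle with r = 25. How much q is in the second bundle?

U(19, 27) = 181.
Set U(25, q) = 181 and solve.
25 + 6q = 181 ⇒ 6q = 156 ⇒ q = 26.
Check: U(25, 26) = 181.

q = 26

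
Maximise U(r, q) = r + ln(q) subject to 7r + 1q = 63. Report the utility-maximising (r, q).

MU_r = 1, MU_q = 1/q.
MRS = 1 ÷ (1/q).
Tangency: set MRS = p_r/p_q = 7/1 = 7.
MRS depends only on q: q = 7 ⇒ q* = 7.
From the budget, 7·r = 63 − 1·7 = 56, so r* = 8.

r* = 8, q* = 7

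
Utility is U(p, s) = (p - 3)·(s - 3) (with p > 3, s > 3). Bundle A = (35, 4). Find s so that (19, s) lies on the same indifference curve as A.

U(35, 4) = 32.
Set U(19, s) = 32 and solve.
With p = 19: (19 − 3) = 16, so (s − 3) = 32/16 = 2.
So s = 3 + 2 = 5.
Check: U(19, 5) = 32.

s = 5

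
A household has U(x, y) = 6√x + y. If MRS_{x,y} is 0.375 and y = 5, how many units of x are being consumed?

MU_x = 6/(2√x), MU_y = 1.
MRS = 6/(2√x) ÷ 1.
MRS depends only on x: 3/√x = 0.375 ⇒ √x = 3/0.375 = 8 ⇒ x = 64.

x = 64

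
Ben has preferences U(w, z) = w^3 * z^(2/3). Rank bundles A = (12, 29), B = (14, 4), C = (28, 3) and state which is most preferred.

Bundle C

Evaluate utility at each bundle:
U(A) = 16310.818.
U(B) = 6914.447.
U(C) = 45662.000.
Highest utility is C, so C ≻ A ≻ B.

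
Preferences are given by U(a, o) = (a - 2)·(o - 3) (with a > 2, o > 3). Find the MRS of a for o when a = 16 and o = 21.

MU_a = (o−3), MU_o = (a−2).
MRS = (o−3)/(a−2).
At (16, 21): MRS = 9/7.
That is, one extra unit of a is worth 9/7 units of o at the margin.

MRS = 9/7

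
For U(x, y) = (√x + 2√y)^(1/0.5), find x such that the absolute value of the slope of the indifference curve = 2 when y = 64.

x = 4

For CES with ρ = 0.5, MRS = (1/2)·√(y/x).
Setting (1/2)·√(64/x) = 2 gives √(64/x) = 4, so 64/x = 16 and x = 4.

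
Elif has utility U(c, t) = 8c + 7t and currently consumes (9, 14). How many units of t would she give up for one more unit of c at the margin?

MU_c = 8, MU_t = 7, so MRS = 8/7 at every bundle.
At (9, 14): MRS = 8/7.
The indifference curve has slope −8/7 at this bundle.

MRS = 8/7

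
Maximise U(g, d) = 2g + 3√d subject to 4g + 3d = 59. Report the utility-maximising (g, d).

MU_g = 2, MU_d = 3/(2√d).
MRS = 2 ÷ (3/(2√d)).
Tangency: set MRS = p_g/p_d = 4/3.
MRS depends only on d: (4/3)·√d = 4/3 ⇒ √d = (4/3)/(4/3) = 1 ⇒ d* = 1.
From the budget, 4·g = 59 − 3·1 = 56, so g* = 14.

g* = 14, d* = 1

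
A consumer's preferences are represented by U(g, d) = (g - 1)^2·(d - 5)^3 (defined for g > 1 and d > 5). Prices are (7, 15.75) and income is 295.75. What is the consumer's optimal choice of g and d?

g* = 13, d* = 13

MU_g = 2·(g−1)·(d−5)^3, MU_d = 3·(g−1)^2·(d−5)^2.
MRS = (2/3)·(d−5)/(g−1).
Tangency: set MRS = p_g/p_d = 7/15.75 = 4/9.
So (2/3)·(d − 5)/(g − 1) = 4/9, i.e. (d − 5) = (2/3)·(g − 1).
Rewrite the budget in excess-of-subsistence terms: 7·(g − 1) + 15.75·(d − 5) = 295.75 − 7·1 − 15.75·5 = 210.
Substituting, 17.5·(g − 1) = 210, so g − 1 = 12 and g* = 13.
Then d − 5 = (2/3)·12 = 8, so d* = 13.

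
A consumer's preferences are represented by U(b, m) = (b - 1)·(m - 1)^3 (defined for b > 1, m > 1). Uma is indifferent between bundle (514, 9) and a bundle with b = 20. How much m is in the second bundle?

U(514, 9) = 262656.
Set U(20, m) = 262656 and solve.
With b = 20: (20 − 1) = 19, so (m − 1)^3 = 262656/19 = 13824.
Taking the cube root (with m > 1): m − 1 = 24, so m = 25.
Check: U(20, 25) = 262656.

m = 25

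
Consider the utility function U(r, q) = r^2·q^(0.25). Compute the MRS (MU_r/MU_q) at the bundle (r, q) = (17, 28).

MU_r = 2·r·q^(0.25) and MU_q = 0.25·r^2·q^(-0.75).
MRS = MU_r/MU_q = (8)·q/r.
At (17, 28): MRS = 224/17.
The indifference curve has slope −224/17 at this bundle.

MRS = 224/17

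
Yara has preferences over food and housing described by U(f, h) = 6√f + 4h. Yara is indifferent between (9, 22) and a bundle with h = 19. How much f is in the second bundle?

U(9, 22) = 106.
Set U(f, 19) = 106 and solve.
With h = 19: 6√f = 106 − 4·19 = 30, so √f = 5 and f = 25.
Check: U(25, 19) = 106.

f = 25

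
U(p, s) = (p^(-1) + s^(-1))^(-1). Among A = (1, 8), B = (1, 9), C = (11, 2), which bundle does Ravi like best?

Bundle C

Evaluate utility at each bundle:
U(A) = 0.889.
U(B) = 0.900.
U(C) = 1.692.
Highest utility is C, so C ≻ B ≻ A.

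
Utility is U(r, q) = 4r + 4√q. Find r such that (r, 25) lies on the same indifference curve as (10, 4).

r = 7

U(10, 4) = 48.
Set U(r, 25) = 48 and solve.
With q = 25: √25 = 5, so 4r = 48 − 4·5 = 28 and r = 7.
Check: U(7, 25) = 48.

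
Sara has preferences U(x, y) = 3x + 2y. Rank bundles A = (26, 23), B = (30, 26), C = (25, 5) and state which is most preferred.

Bundle B

Evaluate utility at each bundle:
U(A) = 124.
U(B) = 142.
U(C) = 85.
Highest utility is B, so B ≻ A ≻ C.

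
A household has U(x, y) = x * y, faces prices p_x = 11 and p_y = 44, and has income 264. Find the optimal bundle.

x* = 12, y* = 3

MU_x = y and MU_y = x.
MRS = MU_x/MU_y = y/x.
Tangency: set MRS = p_x/p_y = 11/44 = 0.25.
So y/x = 0.25, i.e. y = 0.25·x.
Substitute into the budget 11·x + 44·y = 264: 22·x = 264, so x* = 12.
Then y* = 0.25·12 = 3.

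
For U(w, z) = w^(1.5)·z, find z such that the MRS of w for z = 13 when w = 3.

z = 26

MU_w = 1.5·√w·z and MU_z = w^(1.5).
MRS = MU_w/MU_z = (1.5)·z/w.
Substitute w = 3: MRS = z/2. Setting z/2 = 13 gives z = 13·2 = 26.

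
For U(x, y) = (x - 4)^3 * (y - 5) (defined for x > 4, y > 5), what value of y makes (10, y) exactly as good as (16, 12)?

U(16, 12) = 12096.
Set U(10, y) = 12096 and solve.
With x = 10: (10 − 4)^3 = 216, so (y − 5) = 12096/216 = 56.
So y = 5 + 56 = 61.
Check: U(10, 61) = 12096.

y = 61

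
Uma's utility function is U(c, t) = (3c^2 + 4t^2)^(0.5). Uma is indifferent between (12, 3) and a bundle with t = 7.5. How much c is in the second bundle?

c = 9

U depends on (c, t) only through S = 3c^2 + 4t^2, so equal utility means equal S. At (12, 3): S = 468.
With t = 7.5: 4·7.5^2 = 225, so 3c^2 = 468 − 225 = 243, i.e. c^2 = 81.
Hence c = √81 = 9.
Check: U(9, 7.5) = 21.6333.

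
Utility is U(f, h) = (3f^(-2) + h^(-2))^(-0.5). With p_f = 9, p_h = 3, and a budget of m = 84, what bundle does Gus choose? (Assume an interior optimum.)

For CES with ρ = -2, MRS = (3/1)·(h/f)^3.
Tangency: set MRS = p_f/p_h = 9/3 = 3.
So (h/f)^3 = 1; taking the cube root, h/f = 1, i.e. h = f.
Substitute into the budget 9·f + 3·h = 84: 12·f = 84, so f* = 7 and h* = 7.

f* = 7, h* = 7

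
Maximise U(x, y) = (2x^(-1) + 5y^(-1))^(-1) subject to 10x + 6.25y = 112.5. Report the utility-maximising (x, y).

x* = 5, y* = 10

For CES with ρ = -1, MRS = (2/5)·(y/x)^2.
Tangency: set MRS = p_x/p_y = 10/6.25 = 1.6.
So (y/x)^2 = 4; taking the square root, y/x = 2, i.e. y = 2·x.
Substitute into the budget 10·x + 6.25·y = 112.5: 22.5·x = 112.5, so x* = 5 and y* = 2·5 = 10.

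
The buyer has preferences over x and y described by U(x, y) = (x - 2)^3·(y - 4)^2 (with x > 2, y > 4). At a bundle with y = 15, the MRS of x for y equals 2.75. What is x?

MU_x = 3·(x−2)^2·(y−4)^2, MU_y = 2·(x−2)^3·(y−4).
MRS = (3/2)·(y−4)/(x−2).
Substitute y = 15: MRS = 16.5/(x − 2). Setting this equal to 2.75 gives x − 2 = 16.5/2.75 = 6, so x = 8.

x = 8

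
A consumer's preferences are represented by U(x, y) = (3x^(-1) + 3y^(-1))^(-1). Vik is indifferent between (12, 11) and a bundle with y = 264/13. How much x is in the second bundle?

x = 8

U depends on (x, y) only through S = 3x^(-1) + 3y^(-1), so equal utility means equal S. At (12, 11): S = 23/44.
With y = 264/13: 3·(264/13)^(-1) = 13/88, so 3x^(-1) = 23/44 − 13/88 = 0.375, i.e. x^(-1) = 0.125.
Hence x = 1/0.125 = 8.
Check: U(8, 264/13) = 1.913.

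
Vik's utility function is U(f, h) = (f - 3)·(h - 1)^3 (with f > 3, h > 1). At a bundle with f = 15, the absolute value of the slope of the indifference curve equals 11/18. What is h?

h = 23

MU_f = (h−1)^3, MU_h = 3·(f−3)·(h−1)^2.
MRS = (1/3)·(h−1)/(f−3).
Substitute f = 15: MRS = (h − 1)/36. Setting this equal to 11/18 gives h − 1 = (11/18)·36 = 22, so h = 23.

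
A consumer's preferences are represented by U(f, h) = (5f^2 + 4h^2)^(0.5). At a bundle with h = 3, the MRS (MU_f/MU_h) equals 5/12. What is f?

For CES with ρ = 2, MRS = (5/4)·(h/f)^(-1).
Setting (5/4)·(3/f)^(-1) = 5/12 gives (3/f)^(-1) = 1/3, so 3/f = 3 and f = 1.

f = 1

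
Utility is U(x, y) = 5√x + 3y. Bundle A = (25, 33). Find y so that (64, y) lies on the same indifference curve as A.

y = 28

U(25, 33) = 124.
Set U(64, y) = 124 and solve.
With x = 64: √64 = 8, so 3y = 124 − 5·8 = 84 and y = 28.
Check: U(64, 28) = 124.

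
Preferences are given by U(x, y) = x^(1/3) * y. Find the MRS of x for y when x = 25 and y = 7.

MRS = 7/75

MU_x = 1/3·x^(-2/3)·y and MU_y = x^(1/3).
MRS = MU_x/MU_y = (1/3)·y/x.
At (25, 7): MRS = 7/75.
The indifference curve has slope −7/75 at this bundle.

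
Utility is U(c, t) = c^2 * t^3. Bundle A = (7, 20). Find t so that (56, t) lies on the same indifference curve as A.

U(7, 20) = 392000.
Set U(56, t) = 392000 and solve.
With c = 56: 56^2 = 3136, so t^3 = 392000/3136 = 125; taking the cube root, t = 5.
Check: U(56, 5) = 392000.

t = 5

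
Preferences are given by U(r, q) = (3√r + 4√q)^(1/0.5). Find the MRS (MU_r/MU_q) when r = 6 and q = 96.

MRS = 3

For CES with ρ = 0.5, MRS = (3/4)·√(q/r).
At (6, 96): MRS = 3.
So at (6, 96) the consumer would give up 3 units of q for one more unit of r.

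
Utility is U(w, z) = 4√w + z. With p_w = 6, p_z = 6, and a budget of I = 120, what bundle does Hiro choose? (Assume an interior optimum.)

MU_w = 4/(2√w), MU_z = 1.
MRS = 4/(2√w) ÷ 1.
Tangency: set MRS = p_w/p_z = 6/6 = 1.
MRS depends only on w: 2/√w = 1 ⇒ √w = 2/1 = 2 ⇒ w* = 4.
From the budget, 6·z = 120 − 6·4 = 96, so z* = 16.

w* = 4, z* = 16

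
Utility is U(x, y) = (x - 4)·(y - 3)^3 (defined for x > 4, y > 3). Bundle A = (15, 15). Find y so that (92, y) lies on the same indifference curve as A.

U(15, 15) = 19008.
Set U(92, y) = 19008 and solve.
With x = 92: (92 − 4) = 88, so (y − 3)^3 = 19008/88 = 216.
Taking the cube root (with y > 3): y − 3 = 6, so y = 9.
Check: U(92, 9) = 19008.

y = 9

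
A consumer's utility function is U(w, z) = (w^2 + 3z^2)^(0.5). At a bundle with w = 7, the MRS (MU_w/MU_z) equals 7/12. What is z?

For CES with ρ = 2, MRS = (1/3)·(z/w)^(-1).
Setting (1/3)·(z/7)^(-1) = 7/12 gives (z/7)^(-1) = 1.75, so z/7 = 4/7 and z = 4.

z = 4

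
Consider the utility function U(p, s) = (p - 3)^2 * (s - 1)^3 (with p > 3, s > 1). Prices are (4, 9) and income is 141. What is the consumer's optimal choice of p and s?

p* = 15, s* = 9

MU_p = 2·(p−3)·(s−1)^3, MU_s = 3·(p−3)^2·(s−1)^2.
MRS = (2/3)·(s−1)/(p−3).
Tangency: set MRS = p_p/p_s = 4/9.
So (2/3)·(s − 1)/(p − 3) = 4/9, i.e. (s − 1) = (2/3)·(p − 3).
Rewrite the budget in excess-of-subsistence terms: 4·(p − 3) + 9·(s − 1) = 141 − 4·3 − 9·1 = 120.
Substituting, 10·(p − 3) = 120, so p − 3 = 12 and p* = 15.
Then s − 1 = (2/3)·12 = 8, so s* = 9.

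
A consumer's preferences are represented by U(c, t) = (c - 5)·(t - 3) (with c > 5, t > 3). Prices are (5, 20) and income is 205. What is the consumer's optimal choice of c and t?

MU_c = (t−3), MU_t = (c−5).
MRS = (t−3)/(c−5).
Tangency: set MRS = p_c/p_t = 5/20 = 0.25.
So (t − 3)/(c − 5) = 0.25, i.e. (t − 3) = 0.25·(c − 5).
Rewrite the budget in excess-of-subsistence terms: 5·(c − 5) + 20·(t − 3) = 205 − 5·5 − 20·3 = 120.
Substituting, 10·(c − 5) = 120, so c − 5 = 12 and c* = 17.
Then t − 3 = 0.25·12 = 3, so t* = 6.

c* = 17, t* = 6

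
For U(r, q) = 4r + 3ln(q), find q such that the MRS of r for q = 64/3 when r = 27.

MU_r = 4, MU_q = 3/q.
MRS = 4 ÷ (3/q).
MRS depends only on q: (4/3)·q = 64/3 ⇒ q = (64/3)/(4/3) = 16.

q = 16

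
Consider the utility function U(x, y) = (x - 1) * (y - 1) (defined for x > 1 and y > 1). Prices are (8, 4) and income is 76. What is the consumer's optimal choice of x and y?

MU_x = (y−1), MU_y = (x−1).
MRS = (y−1)/(x−1).
Tangency: set MRS = p_x/p_y = 8/4 = 2.
So (y − 1)/(x − 1) = 2, i.e. (y − 1) = 2·(x − 1).
Rewrite the budget in excess-of-subsistence terms: 8·(x − 1) + 4·(y − 1) = 76 − 8·1 − 4·1 = 64.
Substituting, 16·(x − 1) = 64, so x − 1 = 4 and x* = 5.
Then y − 1 = 2·4 = 8, so y* = 9.

x* = 5, y* = 9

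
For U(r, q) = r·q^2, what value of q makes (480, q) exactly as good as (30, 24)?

U(30, 24) = 17280.
Set U(480, q) = 17280 and solve.
With r = 480: q^2 = 17280/480 = 36; taking the square root, q = 6.
Check: U(480, 6) = 17280.

q = 6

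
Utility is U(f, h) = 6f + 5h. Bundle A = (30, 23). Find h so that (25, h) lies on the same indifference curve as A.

h = 29

U(30, 23) = 295.
Set U(25, h) = 295 and solve.
6·25 + 5h = 295 ⇒ 5h = 145 ⇒ h = 29.
Check: U(25, 29) = 295.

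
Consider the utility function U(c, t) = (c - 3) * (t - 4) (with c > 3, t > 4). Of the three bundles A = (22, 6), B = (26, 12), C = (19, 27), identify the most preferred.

Bundle C

Evaluate utility at each bundle:
U(A) = 38.
U(B) = 184.
U(C) = 368.
Highest utility is C, so C ≻ B ≻ A.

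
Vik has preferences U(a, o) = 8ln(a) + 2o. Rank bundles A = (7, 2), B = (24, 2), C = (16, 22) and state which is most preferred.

Evaluate utility at each bundle:
U(A) = 19.567.
U(B) = 29.424.
U(C) = 66.181.
Highest utility is C, so C ≻ B ≻ A.

Bundle C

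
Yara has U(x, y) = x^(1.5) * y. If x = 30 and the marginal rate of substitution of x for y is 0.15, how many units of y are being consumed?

MU_x = 1.5·√x·y and MU_y = x^(1.5).
MRS = MU_x/MU_y = (1.5)·y/x.
Substitute x = 30: MRS = y/20. Setting y/20 = 0.15 gives y = 0.15·20 = 3.

y = 3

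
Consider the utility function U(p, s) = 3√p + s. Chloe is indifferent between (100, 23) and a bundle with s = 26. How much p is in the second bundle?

U(100, 23) = 53.
Set U(p, 26) = 53 and solve.
With s = 26: 3√p = 53 − 26 = 27, so √p = 9 and p = 81.
Check: U(81, 26) = 53.

p = 81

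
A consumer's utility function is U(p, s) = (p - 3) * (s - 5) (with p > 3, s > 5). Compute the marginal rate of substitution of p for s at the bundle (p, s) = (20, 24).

MRS = 19/17

MU_p = (s−5), MU_s = (p−3).
MRS = (s−5)/(p−3).
At (20, 24): MRS = 19/17.
So at (20, 24) the consumer would give up 19/17 units of s for one more unit of p.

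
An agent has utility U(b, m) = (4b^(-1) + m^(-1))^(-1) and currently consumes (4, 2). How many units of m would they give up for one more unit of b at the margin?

MRS = 1

For CES with ρ = -1, MRS = (4/1)·(m/b)^2.
At (4, 2): MRS = 1.
So at (4, 2) the consumer would give up 1 units of m for one more unit of b.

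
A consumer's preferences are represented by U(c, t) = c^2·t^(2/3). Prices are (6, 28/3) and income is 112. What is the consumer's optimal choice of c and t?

MU_c = 2·c·t^(2/3) and MU_t = 2/3·c^2·t^(-1/3).
MRS = MU_c/MU_t = (3)·t/c.
Tangency: set MRS = p_c/p_t = 6/(28/3) = 9/14.
So (3)·t/c = 9/14, i.e. t = (3/14)·c.
Substitute into the budget 6·c + (28/3)·t = 112: 8·c = 112, so c* = 14.
Then t* = (3/14)·14 = 3.

c* = 14, t* = 3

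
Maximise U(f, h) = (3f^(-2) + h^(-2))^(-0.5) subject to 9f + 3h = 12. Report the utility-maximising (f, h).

f* = 1, h* = 1

For CES with ρ = -2, MRS = (3/1)·(h/f)^3.
Tangency: set MRS = p_f/p_h = 9/3 = 3.
So (h/f)^3 = 1; taking the cube root, h/f = 1, i.e. h = f.
Substitute into the budget 9·f + 3·h = 12: 12·f = 12, so f* = 1 and h* = 1.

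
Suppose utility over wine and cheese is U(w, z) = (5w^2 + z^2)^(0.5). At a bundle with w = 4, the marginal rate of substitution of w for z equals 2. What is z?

z = 10

For CES with ρ = 2, MRS = (5/1)·(z/w)^(-1).
Setting (5/1)·(z/4)^(-1) = 2 gives (z/4)^(-1) = 0.4, so z/4 = 2.5 and z = 10.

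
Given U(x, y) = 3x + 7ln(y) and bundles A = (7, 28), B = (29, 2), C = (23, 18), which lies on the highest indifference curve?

Evaluate utility at each bundle:
U(A) = 44.325.
U(B) = 91.852.
U(C) = 89.233.
Highest utility is B, so B ≻ C ≻ A.

Bundle B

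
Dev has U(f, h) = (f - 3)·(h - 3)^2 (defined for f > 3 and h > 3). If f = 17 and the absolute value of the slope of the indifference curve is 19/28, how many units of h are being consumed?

MU_f = (h−3)^2, MU_h = 2·(f−3)·(h−3).
MRS = (1/2)·(h−3)/(f−3).
Substitute f = 17: MRS = (h − 3)/28. Setting this equal to 19/28 gives h − 3 = (19/28)·28 = 19, so h = 22.

h = 22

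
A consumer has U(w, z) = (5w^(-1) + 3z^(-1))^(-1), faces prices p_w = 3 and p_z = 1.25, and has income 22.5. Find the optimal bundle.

w* = 5, z* = 6

For CES with ρ = -1, MRS = (5/3)·(z/w)^2.
Tangency: set MRS = p_w/p_z = 3/1.25 = 2.4.
So (z/w)^2 = 36/25; taking the square root, z/w = 1.2, i.e. z = 1.2·w.
Substitute into the budget 3·w + 1.25·z = 22.5: 4.5·w = 22.5, so w* = 5 and z* = 1.2·5 = 6.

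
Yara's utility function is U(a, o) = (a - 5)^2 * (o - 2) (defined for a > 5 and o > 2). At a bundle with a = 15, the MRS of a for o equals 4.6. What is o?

o = 25

MU_a = 2·(a−5)·(o−2), MU_o = (a−5)^2.
MRS = (2/1)·(o−2)/(a−5).
Substitute a = 15: MRS = (o − 2)/5. Setting this equal to 4.6 gives o − 2 = 4.6·5 = 23, so o = 25.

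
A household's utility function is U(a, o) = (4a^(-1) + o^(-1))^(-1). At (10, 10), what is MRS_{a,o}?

MRS = 4

For CES with ρ = -1, MRS = (4/1)·(o/a)^2.
At (10, 10): MRS = 4.
So at (10, 10) the consumer would give up 4 units of o for one more unit of a.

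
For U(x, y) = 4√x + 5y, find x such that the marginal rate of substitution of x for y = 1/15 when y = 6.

MU_x = 4/(2√x), MU_y = 5.
MRS = 4/(2√x) ÷ 5.
MRS depends only on x: 0.4/√x = 1/15 ⇒ √x = 0.4/(1/15) = 6 ⇒ x = 36.

x = 36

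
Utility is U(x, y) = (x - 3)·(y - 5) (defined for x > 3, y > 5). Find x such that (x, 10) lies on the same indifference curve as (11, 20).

x = 27

U(11, 20) = 120.
Set U(x, 10) = 120 and solve.
With y = 10: (10 − 5) = 5, so (x − 3) = 120/5 = 24.
So x = 3 + 24 = 27.
Check: U(27, 10) = 120.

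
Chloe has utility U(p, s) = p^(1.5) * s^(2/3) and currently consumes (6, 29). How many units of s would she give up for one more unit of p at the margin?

MU_p = 1.5·√p·s^(2/3) and MU_s = 2/3·p^(1.5)·s^(-1/3).
MRS = MU_p/MU_s = (2.25)·s/p.
At (6, 29): MRS = 10.875.
That is, one extra unit of p is worth 10.875 units of s at the margin.

MRS = 10.875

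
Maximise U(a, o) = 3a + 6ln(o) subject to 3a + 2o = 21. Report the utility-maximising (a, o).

MU_a = 3, MU_o = 6/o.
MRS = 3 ÷ (6/o).
Tangency: set MRS = p_a/p_o = 3/2 = 1.5.
MRS depends only on o: 0.5·o = 1.5 ⇒ o* = 1.5/0.5 = 3.
From the budget, 3·a = 21 − 2·3 = 15, so a* = 5.

a* = 5, o* = 3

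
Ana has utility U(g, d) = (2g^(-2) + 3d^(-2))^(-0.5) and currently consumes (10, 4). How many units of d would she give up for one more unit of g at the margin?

MRS = 16/375

For CES with ρ = -2, MRS = (2/3)·(d/g)^3.
At (10, 4): MRS = 16/375.
The indifference curve has slope −16/375 at this bundle.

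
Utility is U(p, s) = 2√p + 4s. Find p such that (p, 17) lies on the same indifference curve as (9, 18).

p = 25

U(9, 18) = 78.
Set U(p, 17) = 78 and solve.
With s = 17: 2√p = 78 − 4·17 = 10, so √p = 5 and p = 25.
Check: U(25, 17) = 78.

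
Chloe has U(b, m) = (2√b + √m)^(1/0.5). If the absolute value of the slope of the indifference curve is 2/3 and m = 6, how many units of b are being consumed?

For CES with ρ = 0.5, MRS = (2/1)·√(m/b).
Setting (2/1)·√(6/b) = 2/3 gives √(6/b) = 1/3, so 6/b = 1/9 and b = 54.

b = 54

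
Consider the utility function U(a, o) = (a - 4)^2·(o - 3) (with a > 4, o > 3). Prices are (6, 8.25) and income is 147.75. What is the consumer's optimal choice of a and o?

a* = 15, o* = 7

MU_a = 2·(a−4)·(o−3), MU_o = (a−4)^2.
MRS = (2/1)·(o−3)/(a−4).
Tangency: set MRS = p_a/p_o = 6/8.25 = 8/11.
So (2/1)·(o − 3)/(a − 4) = 8/11, i.e. (o − 3) = (4/11)·(a − 4).
Rewrite the budget in excess-of-subsistence terms: 6·(a − 4) + 8.25·(o − 3) = 147.75 − 6·4 − 8.25·3 = 99.
Substituting, 9·(a − 4) = 99, so a − 4 = 11 and a* = 15.
Then o − 3 = (4/11)·11 = 4, so o* = 7.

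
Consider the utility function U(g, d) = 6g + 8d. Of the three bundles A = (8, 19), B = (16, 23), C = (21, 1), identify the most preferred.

Bundle B

Evaluate utility at each bundle:
U(A) = 200.
U(B) = 280.
U(C) = 134.
Highest utility is B, so B ≻ A ≻ C.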